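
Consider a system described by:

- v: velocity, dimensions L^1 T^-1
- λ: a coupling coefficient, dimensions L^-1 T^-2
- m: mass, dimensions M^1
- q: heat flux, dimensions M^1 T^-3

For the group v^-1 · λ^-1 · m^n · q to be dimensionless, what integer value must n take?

Balance the M exponent: (1)·n from m, plus −(0) − (0) + (1) = 1 from the rest, must sum to zero.
n + 1 = 0, so n = -1.

-1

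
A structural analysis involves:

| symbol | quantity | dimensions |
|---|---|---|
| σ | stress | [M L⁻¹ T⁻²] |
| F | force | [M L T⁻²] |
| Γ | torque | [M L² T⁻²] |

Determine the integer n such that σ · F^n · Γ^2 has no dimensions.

Balance the M exponent: (1)·n from F, plus (1) + 2·(1) = 3 from the rest, must sum to zero.
n + 3 = 0, so n = -3.

-3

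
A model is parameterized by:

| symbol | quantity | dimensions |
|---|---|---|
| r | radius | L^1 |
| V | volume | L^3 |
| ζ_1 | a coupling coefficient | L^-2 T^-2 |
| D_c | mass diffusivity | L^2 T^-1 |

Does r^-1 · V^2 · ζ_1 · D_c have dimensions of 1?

Sum the exponent of each base dimension across the product:
  L: −[r]_L + 2·[V]_L + [ζ_1]_L + [D_c]_L = −(1) + 2·(3) + (-2) + (2) = 5
  T: −[r]_T + 2·[V]_T + [ζ_1]_T + [D_c]_T = −(0) + 2·(0) + (-2) + (-1) = -3
Net dimensions [L⁵ T⁻³] ≠ [1] — not dimensionless.

no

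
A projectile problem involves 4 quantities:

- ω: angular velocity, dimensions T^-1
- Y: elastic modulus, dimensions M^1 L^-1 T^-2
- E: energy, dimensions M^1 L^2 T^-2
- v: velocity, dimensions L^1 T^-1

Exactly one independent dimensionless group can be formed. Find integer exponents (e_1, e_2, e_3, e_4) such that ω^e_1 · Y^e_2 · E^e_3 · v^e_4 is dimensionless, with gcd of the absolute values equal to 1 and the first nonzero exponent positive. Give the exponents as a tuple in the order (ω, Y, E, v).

M: e_1·(0) + e_2·(1) + e_3·(1) + e_4·(0) = 0
L: e_1·(0) + e_2·(-1) + e_3·(2) + e_4·(1) = 0
T: e_1·(-1) + e_2·(-2) + e_3·(-2) + e_4·(-1) = 0
Solving this homogeneous linear system for the smallest-integer solution (first nonzero entry positive) gives (3, -1, 1, -3).

(3, -1, 1, -3)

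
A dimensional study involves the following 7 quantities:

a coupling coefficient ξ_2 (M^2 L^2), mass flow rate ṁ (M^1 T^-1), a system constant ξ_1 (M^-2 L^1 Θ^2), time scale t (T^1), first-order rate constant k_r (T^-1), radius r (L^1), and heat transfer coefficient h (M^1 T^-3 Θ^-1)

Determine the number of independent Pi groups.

There are 7 variables and 4 base dimensions (M, L, T, Θ).
The dimension matrix has rank 4.
Independent dimensionless groups: 7 − 4 = 3.

3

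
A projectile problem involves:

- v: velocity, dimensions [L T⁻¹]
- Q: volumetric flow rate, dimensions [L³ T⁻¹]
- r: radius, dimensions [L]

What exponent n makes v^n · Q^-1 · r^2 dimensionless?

1

Balance the L exponent: (1)·n from v, plus −(3) + 2·(1) = -1 from the rest, must sum to zero.
n − 1 = 0, so n = 1.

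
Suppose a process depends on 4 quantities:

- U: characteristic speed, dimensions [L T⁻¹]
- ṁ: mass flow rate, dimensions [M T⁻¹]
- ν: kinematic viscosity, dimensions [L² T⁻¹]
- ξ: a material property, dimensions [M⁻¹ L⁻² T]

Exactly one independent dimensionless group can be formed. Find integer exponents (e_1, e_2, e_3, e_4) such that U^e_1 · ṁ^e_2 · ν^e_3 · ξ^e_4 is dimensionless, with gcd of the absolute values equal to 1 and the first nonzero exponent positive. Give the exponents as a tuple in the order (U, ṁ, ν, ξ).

(2, -1, -2, -1)

M: e_1·(0) + e_2·(1) + e_3·(0) + e_4·(-1) = 0
L: e_1·(1) + e_2·(0) + e_3·(2) + e_4·(-2) = 0
T: e_1·(-1) + e_2·(-1) + e_3·(-1) + e_4·(1) = 0
Solving this homogeneous linear system for the smallest-integer solution (first nonzero entry positive) gives (2, -1, -2, -1).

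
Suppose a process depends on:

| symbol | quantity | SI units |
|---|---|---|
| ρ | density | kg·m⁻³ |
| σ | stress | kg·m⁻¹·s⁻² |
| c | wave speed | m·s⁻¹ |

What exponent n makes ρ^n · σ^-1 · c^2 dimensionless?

Balance the M exponent: (1)·n from ρ, plus −(1) + 2·(0) = -1 from the rest, must sum to zero.
n − 1 = 0, so n = 1.

1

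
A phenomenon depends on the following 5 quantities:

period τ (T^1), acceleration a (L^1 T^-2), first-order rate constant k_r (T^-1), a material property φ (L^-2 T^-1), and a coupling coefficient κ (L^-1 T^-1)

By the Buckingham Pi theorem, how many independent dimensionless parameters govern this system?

3

There are 5 variables and 2 base dimensions (L, T).
The dimension matrix has rank 2.
Independent dimensionless groups: 5 − 2 = 3.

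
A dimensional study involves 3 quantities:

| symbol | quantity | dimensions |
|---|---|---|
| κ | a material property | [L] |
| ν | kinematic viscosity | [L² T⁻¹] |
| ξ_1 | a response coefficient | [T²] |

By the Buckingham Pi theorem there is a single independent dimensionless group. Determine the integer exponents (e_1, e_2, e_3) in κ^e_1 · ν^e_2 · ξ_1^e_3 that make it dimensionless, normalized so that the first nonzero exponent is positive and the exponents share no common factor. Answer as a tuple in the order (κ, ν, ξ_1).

(4, -2, -1)

L: e_1·(1) + e_2·(2) + e_3·(0) = 0
T: e_1·(0) + e_2·(-1) + e_3·(2) = 0
Solving this homogeneous linear system for the smallest-integer solution (first nonzero entry positive) gives (4, -2, -1).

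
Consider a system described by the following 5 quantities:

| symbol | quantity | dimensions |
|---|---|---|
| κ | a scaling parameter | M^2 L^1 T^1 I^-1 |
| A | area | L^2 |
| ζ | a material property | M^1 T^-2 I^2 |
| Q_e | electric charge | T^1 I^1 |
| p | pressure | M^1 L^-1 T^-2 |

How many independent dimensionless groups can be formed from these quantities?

There are 5 variables and 4 base dimensions (M, L, T, I).
The dimension matrix has rank 4.
Independent dimensionless groups: 5 − 4 = 1.

1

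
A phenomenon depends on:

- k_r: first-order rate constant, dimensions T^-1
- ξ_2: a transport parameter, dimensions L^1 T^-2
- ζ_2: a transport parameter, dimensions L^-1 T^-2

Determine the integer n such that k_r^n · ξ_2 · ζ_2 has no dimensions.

-4

Balance the T exponent: (-1)·n from k_r, plus (-2) + (-2) = -4 from the rest, must sum to zero.
−n − 4 = 0, so n = -4.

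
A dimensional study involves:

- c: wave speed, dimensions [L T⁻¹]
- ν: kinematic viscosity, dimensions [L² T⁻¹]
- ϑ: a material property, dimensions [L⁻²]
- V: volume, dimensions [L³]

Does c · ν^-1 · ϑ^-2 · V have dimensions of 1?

no

Sum the exponent of each base dimension across the product:
  L: [c]_L − [ν]_L − 2·[ϑ]_L + [V]_L = (1) − (2) − 2·(-2) + (3) = 6
  T: [c]_T − [ν]_T − 2·[ϑ]_T + [V]_T = (-1) − (-1) − 2·(0) + (0) = 0
Net dimensions [L⁶] ≠ [1] — not dimensionless.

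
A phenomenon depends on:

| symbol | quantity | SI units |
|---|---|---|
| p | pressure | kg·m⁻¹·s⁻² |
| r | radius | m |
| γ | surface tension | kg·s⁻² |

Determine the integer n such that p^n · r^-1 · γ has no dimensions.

Balance the M exponent: (1)·n from p, plus −(0) + (1) = 1 from the rest, must sum to zero.
n + 1 = 0, so n = -1.

-1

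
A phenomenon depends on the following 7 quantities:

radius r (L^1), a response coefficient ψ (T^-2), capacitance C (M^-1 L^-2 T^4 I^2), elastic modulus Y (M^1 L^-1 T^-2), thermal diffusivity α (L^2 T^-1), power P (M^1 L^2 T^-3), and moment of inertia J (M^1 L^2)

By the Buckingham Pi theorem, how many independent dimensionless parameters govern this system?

3

There are 7 variables and 4 base dimensions (M, L, T, I).
The dimension matrix has rank 4.
Independent dimensionless groups: 7 − 4 = 3.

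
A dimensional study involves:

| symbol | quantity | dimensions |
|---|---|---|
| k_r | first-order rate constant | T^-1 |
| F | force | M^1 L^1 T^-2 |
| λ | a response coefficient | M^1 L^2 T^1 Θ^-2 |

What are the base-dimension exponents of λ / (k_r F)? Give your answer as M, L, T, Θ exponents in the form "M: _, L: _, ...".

Collect each base-dimension exponent across the product:
  M: −(0) − (1) + (1) = 0
  L: −(0) − (1) + (2) = 1
  T: −(-1) − (-2) + (1) = 4
  Θ: −(0) − (0) + (-2) = -2
So the dimensions are [L T⁴ Θ⁻²].

M: 0, L: 1, T: 4, Θ: -2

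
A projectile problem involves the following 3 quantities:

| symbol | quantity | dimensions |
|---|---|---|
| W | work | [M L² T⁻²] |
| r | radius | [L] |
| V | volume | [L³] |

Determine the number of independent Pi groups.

There are 3 variables and 3 base dimensions (M, L, T).
The dimension matrix has rank 2 (less than 3: the dimension vectors are linearly dependent).
Independent dimensionless groups: 3 − 2 = 1.

1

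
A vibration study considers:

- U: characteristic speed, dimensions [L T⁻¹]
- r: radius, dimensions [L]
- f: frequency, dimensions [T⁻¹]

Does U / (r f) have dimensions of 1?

Sum the exponent of each base dimension across the product:
  L: [U]_L − [r]_L − [f]_L = (1) − (1) − (0) = 0
  T: [U]_T − [r]_T − [f]_T = (-1) − (0) − (-1) = 0
All base exponents vanish — dimensionless.

yes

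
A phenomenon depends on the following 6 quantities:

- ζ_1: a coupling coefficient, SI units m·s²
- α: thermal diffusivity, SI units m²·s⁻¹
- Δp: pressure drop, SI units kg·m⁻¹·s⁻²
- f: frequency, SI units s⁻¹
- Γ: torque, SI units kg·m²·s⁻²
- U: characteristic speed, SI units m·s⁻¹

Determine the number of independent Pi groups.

There are 6 variables and 3 base dimensions (M, L, T).
The dimension matrix has rank 3.
Independent dimensionless groups: 6 − 3 = 3.

3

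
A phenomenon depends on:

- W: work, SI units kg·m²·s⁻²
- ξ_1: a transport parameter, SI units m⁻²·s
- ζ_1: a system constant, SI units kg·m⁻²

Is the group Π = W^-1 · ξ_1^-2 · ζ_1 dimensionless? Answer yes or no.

Sum the exponent of each base dimension across the product:
  M: −[W]_M − 2·[ξ_1]_M + [ζ_1]_M = −(1) − 2·(0) + (1) = 0
  L: −[W]_L − 2·[ξ_1]_L + [ζ_1]_L = −(2) − 2·(-2) + (-2) = 0
  T: −[W]_T − 2·[ξ_1]_T + [ζ_1]_T = −(-2) − 2·(1) + (0) = 0
All base exponents vanish — dimensionless.

yes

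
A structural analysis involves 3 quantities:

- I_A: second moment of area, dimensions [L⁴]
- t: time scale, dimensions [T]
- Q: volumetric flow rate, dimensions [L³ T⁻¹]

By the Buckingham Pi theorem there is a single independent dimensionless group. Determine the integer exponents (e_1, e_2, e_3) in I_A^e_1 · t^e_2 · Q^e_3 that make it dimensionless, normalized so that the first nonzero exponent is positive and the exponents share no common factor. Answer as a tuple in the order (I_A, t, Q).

L: e_1·(4) + e_2·(0) + e_3·(3) = 0
T: e_1·(0) + e_2·(1) + e_3·(-1) = 0
Solving this homogeneous linear system for the smallest-integer solution (first nonzero entry positive) gives (3, -4, -4).

(3, -4, -4)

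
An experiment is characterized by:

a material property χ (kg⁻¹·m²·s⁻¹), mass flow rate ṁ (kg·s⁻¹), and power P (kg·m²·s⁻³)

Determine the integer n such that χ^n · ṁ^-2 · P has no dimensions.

Balance the M exponent: (-1)·n from χ, plus −2·(1) + (1) = -1 from the rest, must sum to zero.
−n − 1 = 0, so n = -1.

-1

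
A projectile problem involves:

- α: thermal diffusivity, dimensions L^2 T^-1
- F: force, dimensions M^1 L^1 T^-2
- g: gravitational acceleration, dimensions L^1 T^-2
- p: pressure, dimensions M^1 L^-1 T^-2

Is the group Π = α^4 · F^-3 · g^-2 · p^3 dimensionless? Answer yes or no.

yes

Sum the exponent of each base dimension across the product:
  M: 4·[α]_M − 3·[F]_M − 2·[g]_M + 3·[p]_M = 4·(0) − 3·(1) − 2·(0) + 3·(1) = 0
  L: 4·[α]_L − 3·[F]_L − 2·[g]_L + 3·[p]_L = 4·(2) − 3·(1) − 2·(1) + 3·(-1) = 0
  T: 4·[α]_T − 3·[F]_T − 2·[g]_T + 3·[p]_T = 4·(-1) − 3·(-2) − 2·(-2) + 3·(-2) = 0
All base exponents vanish — dimensionless.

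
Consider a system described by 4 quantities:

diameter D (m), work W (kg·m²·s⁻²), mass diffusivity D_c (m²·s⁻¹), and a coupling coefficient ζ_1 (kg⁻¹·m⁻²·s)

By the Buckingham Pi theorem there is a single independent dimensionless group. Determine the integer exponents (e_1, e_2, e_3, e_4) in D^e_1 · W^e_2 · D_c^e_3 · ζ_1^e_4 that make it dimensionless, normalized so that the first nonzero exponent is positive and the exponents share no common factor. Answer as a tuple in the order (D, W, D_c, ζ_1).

M: e_1·(0) + e_2·(1) + e_3·(0) + e_4·(-1) = 0
L: e_1·(1) + e_2·(2) + e_3·(2) + e_4·(-2) = 0
T: e_1·(0) + e_2·(-2) + e_3·(-1) + e_4·(1) = 0
Solving this homogeneous linear system for the smallest-integer solution (first nonzero entry positive) gives (2, 1, -1, 1).

(2, 1, -1, 1)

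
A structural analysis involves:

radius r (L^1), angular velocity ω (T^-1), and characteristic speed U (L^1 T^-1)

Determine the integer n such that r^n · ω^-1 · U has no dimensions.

Balance the L exponent: (1)·n from r, plus −(0) + (1) = 1 from the rest, must sum to zero.
n + 1 = 0, so n = -1.

-1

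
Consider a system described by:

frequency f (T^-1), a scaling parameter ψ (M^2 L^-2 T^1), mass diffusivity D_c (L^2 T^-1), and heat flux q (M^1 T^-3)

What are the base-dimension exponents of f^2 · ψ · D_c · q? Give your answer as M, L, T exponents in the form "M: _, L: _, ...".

Collect each base-dimension exponent across the product:
  M: 2·(0) + (2) + (0) + (1) = 3
  L: 2·(0) + (-2) + (2) + (0) = 0
  T: 2·(-1) + (1) + (-1) + (-3) = -5
So the dimensions are [M³ T⁻⁵].

M: 3, L: 0, T: -5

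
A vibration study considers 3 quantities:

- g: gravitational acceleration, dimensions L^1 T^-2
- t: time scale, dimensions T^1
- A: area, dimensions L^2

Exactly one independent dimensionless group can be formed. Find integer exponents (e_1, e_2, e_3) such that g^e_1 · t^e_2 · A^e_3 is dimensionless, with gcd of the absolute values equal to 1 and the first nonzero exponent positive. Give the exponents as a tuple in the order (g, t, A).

L: e_1·(1) + e_2·(0) + e_3·(2) = 0
T: e_1·(-2) + e_2·(1) + e_3·(0) = 0
Solving this homogeneous linear system for the smallest-integer solution (first nonzero entry positive) gives (2, 4, -1).

(2, 4, -1)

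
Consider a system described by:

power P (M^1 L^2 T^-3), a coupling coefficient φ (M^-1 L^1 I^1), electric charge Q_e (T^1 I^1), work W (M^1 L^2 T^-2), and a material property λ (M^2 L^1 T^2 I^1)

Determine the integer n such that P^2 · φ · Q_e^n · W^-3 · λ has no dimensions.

Balance the T exponent: (1)·n from Q_e, plus 2·(-3) + (0) − 3·(-2) + (2) = 2 from the rest, must sum to zero.
n + 2 = 0, so n = -2.

-2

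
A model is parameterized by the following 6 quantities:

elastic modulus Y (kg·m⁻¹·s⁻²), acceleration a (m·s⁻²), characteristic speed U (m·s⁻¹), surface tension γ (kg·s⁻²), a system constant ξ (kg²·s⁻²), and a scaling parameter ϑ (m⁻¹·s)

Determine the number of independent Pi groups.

There are 6 variables and 3 base dimensions (M, L, T).
The dimension matrix has rank 3.
Independent dimensionless groups: 6 − 3 = 3.

3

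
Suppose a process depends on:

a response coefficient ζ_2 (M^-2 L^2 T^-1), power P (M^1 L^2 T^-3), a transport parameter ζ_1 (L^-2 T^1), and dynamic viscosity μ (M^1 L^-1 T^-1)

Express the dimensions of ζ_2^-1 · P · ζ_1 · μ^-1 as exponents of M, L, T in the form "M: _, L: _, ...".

M: 2, L: -1, T: 0

Collect each base-dimension exponent across the product:
  M: −(-2) + (1) + (0) − (1) = 2
  L: −(2) + (2) + (-2) − (-1) = -1
  T: −(-1) + (-3) + (1) − (-1) = 0
So the dimensions are [M² L⁻¹].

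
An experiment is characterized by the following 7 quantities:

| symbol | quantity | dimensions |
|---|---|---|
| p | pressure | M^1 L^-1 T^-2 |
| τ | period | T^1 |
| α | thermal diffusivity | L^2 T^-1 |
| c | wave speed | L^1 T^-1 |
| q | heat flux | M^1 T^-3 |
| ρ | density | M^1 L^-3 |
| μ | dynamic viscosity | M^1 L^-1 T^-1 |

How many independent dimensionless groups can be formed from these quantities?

4

There are 7 variables and 3 base dimensions (M, L, T).
The dimension matrix has rank 3.
Independent dimensionless groups: 7 − 3 = 4.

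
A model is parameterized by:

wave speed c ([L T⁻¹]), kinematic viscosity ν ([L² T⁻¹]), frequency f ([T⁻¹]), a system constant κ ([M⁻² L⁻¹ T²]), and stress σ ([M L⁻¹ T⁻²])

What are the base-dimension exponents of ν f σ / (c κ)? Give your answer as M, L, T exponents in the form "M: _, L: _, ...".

Collect each base-dimension exponent across the product:
  M: −(0) + (0) + (0) − (-2) + (1) = 3
  L: −(1) + (2) + (0) − (-1) + (-1) = 1
  T: −(-1) + (-1) + (-1) − (2) + (-2) = -5
So the dimensions are [M³ L T⁻⁵].

M: 3, L: 1, T: -5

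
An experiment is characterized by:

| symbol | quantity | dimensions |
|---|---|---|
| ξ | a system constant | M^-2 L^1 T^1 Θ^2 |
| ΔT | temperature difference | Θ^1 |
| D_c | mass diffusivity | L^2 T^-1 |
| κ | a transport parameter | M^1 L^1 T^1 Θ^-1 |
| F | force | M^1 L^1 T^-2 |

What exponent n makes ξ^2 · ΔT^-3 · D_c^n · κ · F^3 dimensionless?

-3

Balance the L exponent: (2)·n from D_c, plus 2·(1) − 3·(0) + (1) + 3·(1) = 6 from the rest, must sum to zero.
2n + 6 = 0, so n = -3.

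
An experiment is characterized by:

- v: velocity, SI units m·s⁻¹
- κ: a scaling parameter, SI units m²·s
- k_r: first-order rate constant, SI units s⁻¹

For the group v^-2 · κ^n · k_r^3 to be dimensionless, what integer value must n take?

Balance the L exponent: (2)·n from κ, plus −2·(1) + 3·(0) = -2 from the rest, must sum to zero.
2n − 2 = 0, so n = 1.

1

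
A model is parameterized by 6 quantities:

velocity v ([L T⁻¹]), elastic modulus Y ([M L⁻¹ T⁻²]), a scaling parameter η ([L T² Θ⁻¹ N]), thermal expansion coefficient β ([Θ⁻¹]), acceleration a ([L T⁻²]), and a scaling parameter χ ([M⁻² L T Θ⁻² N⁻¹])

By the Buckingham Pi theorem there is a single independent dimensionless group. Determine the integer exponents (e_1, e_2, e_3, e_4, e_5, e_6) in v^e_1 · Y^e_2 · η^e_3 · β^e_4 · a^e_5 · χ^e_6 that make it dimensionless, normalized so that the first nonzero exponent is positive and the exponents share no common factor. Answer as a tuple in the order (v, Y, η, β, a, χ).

(1, 2, 1, -3, -1, 1)

M: e_1·(0) + e_2·(1) + e_3·(0) + e_4·(0) + e_5·(0) + e_6·(-2) = 0
L: e_1·(1) + e_2·(-1) + e_3·(1) + e_4·(0) + e_5·(1) + e_6·(1) = 0
T: e_1·(-1) + e_2·(-2) + e_3·(2) + e_4·(0) + e_5·(-2) + e_6·(1) = 0
Θ: e_1·(0) + e_2·(0) + e_3·(-1) + e_4·(-1) + e_5·(0) + e_6·(-2) = 0
N: e_1·(0) + e_2·(0) + e_3·(1) + e_4·(0) + e_5·(0) + e_6·(-1) = 0
Solving this homogeneous linear system for the smallest-integer solution (first nonzero entry positive) gives (1, 2, 1, -3, -1, 1).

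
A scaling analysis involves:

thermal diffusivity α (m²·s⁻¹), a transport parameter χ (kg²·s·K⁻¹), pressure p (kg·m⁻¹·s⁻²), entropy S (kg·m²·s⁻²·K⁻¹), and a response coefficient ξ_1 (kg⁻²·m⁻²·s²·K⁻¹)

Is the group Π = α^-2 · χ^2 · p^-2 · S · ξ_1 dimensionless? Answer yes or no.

no

Sum the exponent of each base dimension across the product:
  M: −2·[α]_M + 2·[χ]_M − 2·[p]_M + [S]_M + [ξ_1]_M = −2·(0) + 2·(2) − 2·(1) + (1) + (-2) = 1
  L: −2·[α]_L + 2·[χ]_L − 2·[p]_L + [S]_L + [ξ_1]_L = −2·(2) + 2·(0) − 2·(-1) + (2) + (-2) = -2
  T: −2·[α]_T + 2·[χ]_T − 2·[p]_T + [S]_T + [ξ_1]_T = −2·(-1) + 2·(1) − 2·(-2) + (-2) + (2) = 8
  Θ: −2·[α]_Θ + 2·[χ]_Θ − 2·[p]_Θ + [S]_Θ + [ξ_1]_Θ = −2·(0) + 2·(-1) − 2·(0) + (-1) + (-1) = -4
Net dimensions [M L⁻² T⁸ Θ⁻⁴] ≠ [1] — not dimensionless.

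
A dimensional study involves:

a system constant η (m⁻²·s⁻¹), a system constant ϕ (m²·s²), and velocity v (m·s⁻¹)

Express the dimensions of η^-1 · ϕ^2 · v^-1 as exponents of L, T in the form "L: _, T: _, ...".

L: 5, T: 6

Collect each base-dimension exponent across the product:
  L: −(-2) + 2·(2) − (1) = 5
  T: −(-1) + 2·(2) − (-1) = 6
So the dimensions are [L⁵ T⁶].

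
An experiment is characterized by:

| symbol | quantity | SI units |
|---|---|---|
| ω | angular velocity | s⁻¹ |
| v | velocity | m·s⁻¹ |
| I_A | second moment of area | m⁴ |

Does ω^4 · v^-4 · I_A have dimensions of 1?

yes

Sum the exponent of each base dimension across the product:
  M: 4·[ω]_M − 4·[v]_M + [I_A]_M = 4·(0) − 4·(0) + (0) = 0
  L: 4·[ω]_L − 4·[v]_L + [I_A]_L = 4·(0) − 4·(1) + (4) = 0
  T: 4·[ω]_T − 4·[v]_T + [I_A]_T = 4·(-1) − 4·(-1) + (0) = 0
  Θ: 4·[ω]_Θ − 4·[v]_Θ + [I_A]_Θ = 4·(0) − 4·(0) + (0) = 0
  N: 4·[ω]_N − 4·[v]_N + [I_A]_N = 4·(0) − 4·(0) + (0) = 0
All base exponents vanish — dimensionless.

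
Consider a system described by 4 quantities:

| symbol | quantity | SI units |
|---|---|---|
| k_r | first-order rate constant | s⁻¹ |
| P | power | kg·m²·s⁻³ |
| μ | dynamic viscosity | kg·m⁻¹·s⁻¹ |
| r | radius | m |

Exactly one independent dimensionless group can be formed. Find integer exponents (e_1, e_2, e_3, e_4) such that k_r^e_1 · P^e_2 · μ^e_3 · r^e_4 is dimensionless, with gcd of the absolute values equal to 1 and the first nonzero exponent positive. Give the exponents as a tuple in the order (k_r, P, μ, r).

(2, -1, 1, 3)

M: e_1·(0) + e_2·(1) + e_3·(1) + e_4·(0) = 0
L: e_1·(0) + e_2·(2) + e_3·(-1) + e_4·(1) = 0
T: e_1·(-1) + e_2·(-3) + e_3·(-1) + e_4·(0) = 0
Solving this homogeneous linear system for the smallest-integer solution (first nonzero entry positive) gives (2, -1, 1, 3).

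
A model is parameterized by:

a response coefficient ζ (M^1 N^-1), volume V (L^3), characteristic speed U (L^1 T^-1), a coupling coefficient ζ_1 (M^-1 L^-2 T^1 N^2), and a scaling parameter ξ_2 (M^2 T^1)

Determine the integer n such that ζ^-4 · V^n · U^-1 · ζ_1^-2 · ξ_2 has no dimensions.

-1

Balance the L exponent: (3)·n from V, plus −4·(0) − (1) − 2·(-2) + (0) = 3 from the rest, must sum to zero.
3n + 3 = 0, so n = -1.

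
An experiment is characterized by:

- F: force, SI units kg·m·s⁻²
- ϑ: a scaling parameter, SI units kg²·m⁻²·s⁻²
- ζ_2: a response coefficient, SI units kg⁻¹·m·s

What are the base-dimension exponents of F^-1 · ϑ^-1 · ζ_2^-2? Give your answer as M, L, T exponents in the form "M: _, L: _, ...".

Collect each base-dimension exponent across the product:
  M: −(1) − (2) − 2·(-1) = -1
  L: −(1) − (-2) − 2·(1) = -1
  T: −(-2) − (-2) − 2·(1) = 2
So the dimensions are [M⁻¹ L⁻¹ T²].

M: -1, L: -1, T: 2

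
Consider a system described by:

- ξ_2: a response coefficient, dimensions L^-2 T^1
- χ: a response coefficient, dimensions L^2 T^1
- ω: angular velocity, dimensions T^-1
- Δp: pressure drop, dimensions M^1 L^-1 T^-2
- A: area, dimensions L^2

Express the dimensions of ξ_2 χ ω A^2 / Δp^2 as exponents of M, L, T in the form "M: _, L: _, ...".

Collect each base-dimension exponent across the product:
  M: (0) + (0) + (0) − 2·(1) + 2·(0) = -2
  L: (-2) + (2) + (0) − 2·(-1) + 2·(2) = 6
  T: (1) + (1) + (-1) − 2·(-2) + 2·(0) = 5
So the dimensions are [M⁻² L⁶ T⁵].

M: -2, L: 6, T: 5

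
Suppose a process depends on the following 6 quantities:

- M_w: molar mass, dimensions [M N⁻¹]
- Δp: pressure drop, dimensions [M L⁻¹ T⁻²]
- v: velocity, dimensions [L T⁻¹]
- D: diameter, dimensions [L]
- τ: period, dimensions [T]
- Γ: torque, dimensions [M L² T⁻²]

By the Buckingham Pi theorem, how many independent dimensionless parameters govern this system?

There are 6 variables and 4 base dimensions (M, L, T, N).
The dimension matrix has rank 4.
Independent dimensionless groups: 6 − 4 = 2.

2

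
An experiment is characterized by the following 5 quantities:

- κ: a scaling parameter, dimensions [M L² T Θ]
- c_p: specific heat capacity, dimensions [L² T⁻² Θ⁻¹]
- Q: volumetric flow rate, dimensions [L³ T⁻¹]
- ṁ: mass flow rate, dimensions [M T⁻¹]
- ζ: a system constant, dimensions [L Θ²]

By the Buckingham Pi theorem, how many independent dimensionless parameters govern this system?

There are 5 variables and 4 base dimensions (M, L, T, Θ).
The dimension matrix has rank 4.
Independent dimensionless groups: 5 − 4 = 1.

1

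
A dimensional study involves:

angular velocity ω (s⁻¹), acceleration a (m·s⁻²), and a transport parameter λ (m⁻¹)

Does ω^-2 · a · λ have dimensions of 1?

yes

Sum the exponent of each base dimension across the product:
  M: −2·[ω]_M + [a]_M + [λ]_M = −2·(0) + (0) + (0) = 0
  L: −2·[ω]_L + [a]_L + [λ]_L = −2·(0) + (1) + (-1) = 0
  T: −2·[ω]_T + [a]_T + [λ]_T = −2·(-1) + (-2) + (0) = 0
All base exponents vanish — dimensionless.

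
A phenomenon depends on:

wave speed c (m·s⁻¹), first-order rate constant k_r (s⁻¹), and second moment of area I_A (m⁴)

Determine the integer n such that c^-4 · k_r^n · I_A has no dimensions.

4

Balance the T exponent: (-1)·n from k_r, plus −4·(-1) + (0) = 4 from the rest, must sum to zero.
−n + 4 = 0, so n = 4.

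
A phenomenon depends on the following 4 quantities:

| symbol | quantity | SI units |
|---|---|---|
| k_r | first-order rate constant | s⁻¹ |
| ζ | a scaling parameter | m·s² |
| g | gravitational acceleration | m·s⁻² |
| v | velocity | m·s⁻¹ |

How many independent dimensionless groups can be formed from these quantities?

2

There are 4 variables and 2 base dimensions (L, T).
The dimension matrix has rank 2.
Independent dimensionless groups: 4 − 2 = 2.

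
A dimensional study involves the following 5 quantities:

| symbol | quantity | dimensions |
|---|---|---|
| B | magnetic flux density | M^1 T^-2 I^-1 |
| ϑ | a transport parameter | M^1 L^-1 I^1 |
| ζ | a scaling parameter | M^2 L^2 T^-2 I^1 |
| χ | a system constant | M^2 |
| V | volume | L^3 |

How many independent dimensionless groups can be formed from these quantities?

There are 5 variables and 4 base dimensions (M, L, T, I).
The dimension matrix has rank 4.
Independent dimensionless groups: 5 − 4 = 1.

1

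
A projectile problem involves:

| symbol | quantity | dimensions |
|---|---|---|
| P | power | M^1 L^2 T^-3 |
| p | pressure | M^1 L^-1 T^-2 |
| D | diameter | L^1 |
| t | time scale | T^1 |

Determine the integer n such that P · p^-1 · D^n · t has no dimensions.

Balance the L exponent: (1)·n from D, plus (2) − (-1) + (0) = 3 from the rest, must sum to zero.
n + 3 = 0, so n = -3.

-3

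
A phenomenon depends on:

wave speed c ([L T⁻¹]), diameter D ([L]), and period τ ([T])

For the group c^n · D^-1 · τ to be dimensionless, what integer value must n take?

Balance the L exponent: (1)·n from c, plus −(1) + (0) = -1 from the rest, must sum to zero.
n − 1 = 0, so n = 1.

1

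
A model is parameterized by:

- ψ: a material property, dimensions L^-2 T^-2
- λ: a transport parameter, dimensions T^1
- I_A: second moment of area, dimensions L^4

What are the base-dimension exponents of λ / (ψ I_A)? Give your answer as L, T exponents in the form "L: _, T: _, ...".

L: -2, T: 3

Collect each base-dimension exponent across the product:
  L: −(-2) + (0) − (4) = -2
  T: −(-2) + (1) − (0) = 3
So the dimensions are [L⁻² T³].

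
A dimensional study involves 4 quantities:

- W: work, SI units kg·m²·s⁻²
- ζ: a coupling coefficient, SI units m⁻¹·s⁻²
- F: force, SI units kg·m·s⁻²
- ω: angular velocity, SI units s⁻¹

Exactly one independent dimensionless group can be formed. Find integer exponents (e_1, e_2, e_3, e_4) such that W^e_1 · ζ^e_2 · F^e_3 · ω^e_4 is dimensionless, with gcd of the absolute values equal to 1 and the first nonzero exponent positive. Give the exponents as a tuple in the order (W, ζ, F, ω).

M: e_1·(1) + e_2·(0) + e_3·(1) + e_4·(0) = 0
L: e_1·(2) + e_2·(-1) + e_3·(1) + e_4·(0) = 0
T: e_1·(-2) + e_2·(-2) + e_3·(-2) + e_4·(-1) = 0
Solving this homogeneous linear system for the smallest-integer solution (first nonzero entry positive) gives (1, 1, -1, -2).

(1, 1, -1, -2)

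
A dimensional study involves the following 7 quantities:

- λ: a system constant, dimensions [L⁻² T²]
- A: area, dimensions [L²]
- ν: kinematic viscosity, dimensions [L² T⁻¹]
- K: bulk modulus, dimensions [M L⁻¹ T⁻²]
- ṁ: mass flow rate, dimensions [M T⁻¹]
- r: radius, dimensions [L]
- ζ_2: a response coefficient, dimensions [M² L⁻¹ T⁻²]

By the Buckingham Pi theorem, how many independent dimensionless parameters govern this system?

4

There are 7 variables and 3 base dimensions (M, L, T).
The dimension matrix has rank 3.
Independent dimensionless groups: 7 − 3 = 4.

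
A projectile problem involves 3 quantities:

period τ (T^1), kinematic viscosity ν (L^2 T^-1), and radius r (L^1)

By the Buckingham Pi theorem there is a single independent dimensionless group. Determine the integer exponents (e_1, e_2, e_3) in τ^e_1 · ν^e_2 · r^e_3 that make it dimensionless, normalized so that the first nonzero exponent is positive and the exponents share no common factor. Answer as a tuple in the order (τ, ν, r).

(1, 1, -2)

L: e_1·(0) + e_2·(2) + e_3·(1) = 0
T: e_1·(1) + e_2·(-1) + e_3·(0) = 0
Solving this homogeneous linear system for the smallest-integer solution (first nonzero entry positive) gives (1, 1, -2).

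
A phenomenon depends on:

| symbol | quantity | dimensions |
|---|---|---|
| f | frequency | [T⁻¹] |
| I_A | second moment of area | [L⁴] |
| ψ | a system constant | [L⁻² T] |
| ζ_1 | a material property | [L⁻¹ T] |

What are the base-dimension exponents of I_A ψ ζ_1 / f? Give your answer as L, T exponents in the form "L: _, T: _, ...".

Collect each base-dimension exponent across the product:
  L: −(0) + (4) + (-2) + (-1) = 1
  T: −(-1) + (0) + (1) + (1) = 3
So the dimensions are [L T³].

L: 1, T: 3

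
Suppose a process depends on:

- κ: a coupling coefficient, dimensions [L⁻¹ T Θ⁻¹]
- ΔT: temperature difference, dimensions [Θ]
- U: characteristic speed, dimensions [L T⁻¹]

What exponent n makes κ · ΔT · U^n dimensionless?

1

Balance the L exponent: (1)·n from U, plus (-1) + (0) = -1 from the rest, must sum to zero.
n − 1 = 0, so n = 1.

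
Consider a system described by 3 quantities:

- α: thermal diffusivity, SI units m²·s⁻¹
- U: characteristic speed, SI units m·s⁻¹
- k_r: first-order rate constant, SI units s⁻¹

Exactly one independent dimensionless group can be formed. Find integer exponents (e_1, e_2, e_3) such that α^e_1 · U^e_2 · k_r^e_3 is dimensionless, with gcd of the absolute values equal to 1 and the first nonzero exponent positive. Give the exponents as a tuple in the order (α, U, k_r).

(1, -2, 1)

L: e_1·(2) + e_2·(1) + e_3·(0) = 0
T: e_1·(-1) + e_2·(-1) + e_3·(-1) = 0
Solving this homogeneous linear system for the smallest-integer solution (first nonzero entry positive) gives (1, -2, 1).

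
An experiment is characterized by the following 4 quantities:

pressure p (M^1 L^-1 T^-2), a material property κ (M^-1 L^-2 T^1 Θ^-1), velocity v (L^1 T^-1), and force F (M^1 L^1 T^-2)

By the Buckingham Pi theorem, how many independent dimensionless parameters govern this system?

0

There are 4 variables and 4 base dimensions (M, L, T, Θ).
The dimension matrix has rank 4.
Independent dimensionless groups: 4 − 4 = 0.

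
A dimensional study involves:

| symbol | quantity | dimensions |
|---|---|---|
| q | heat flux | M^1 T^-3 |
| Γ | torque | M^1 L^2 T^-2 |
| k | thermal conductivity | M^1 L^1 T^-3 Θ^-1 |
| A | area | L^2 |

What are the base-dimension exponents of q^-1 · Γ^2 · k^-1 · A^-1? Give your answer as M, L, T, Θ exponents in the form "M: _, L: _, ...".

Collect each base-dimension exponent across the product:
  M: −(1) + 2·(1) − (1) − (0) = 0
  L: −(0) + 2·(2) − (1) − (2) = 1
  T: −(-3) + 2·(-2) − (-3) − (0) = 2
  Θ: −(0) + 2·(0) − (-1) − (0) = 1
So the dimensions are [L T² Θ].

M: 0, L: 1, T: 2, Θ: 1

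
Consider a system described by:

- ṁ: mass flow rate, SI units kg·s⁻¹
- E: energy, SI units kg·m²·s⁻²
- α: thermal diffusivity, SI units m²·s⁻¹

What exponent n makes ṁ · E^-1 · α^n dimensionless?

Balance the L exponent: (2)·n from α, plus (0) − (2) = -2 from the rest, must sum to zero.
2n − 2 = 0, so n = 1.

1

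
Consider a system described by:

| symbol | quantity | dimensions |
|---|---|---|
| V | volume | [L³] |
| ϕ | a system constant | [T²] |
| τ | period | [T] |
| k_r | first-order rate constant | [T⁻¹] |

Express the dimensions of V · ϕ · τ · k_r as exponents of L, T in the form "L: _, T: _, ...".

Collect each base-dimension exponent across the product:
  L: (3) + (0) + (0) + (0) = 3
  T: (0) + (2) + (1) + (-1) = 2
So the dimensions are [L³ T²].

L: 3, T: 2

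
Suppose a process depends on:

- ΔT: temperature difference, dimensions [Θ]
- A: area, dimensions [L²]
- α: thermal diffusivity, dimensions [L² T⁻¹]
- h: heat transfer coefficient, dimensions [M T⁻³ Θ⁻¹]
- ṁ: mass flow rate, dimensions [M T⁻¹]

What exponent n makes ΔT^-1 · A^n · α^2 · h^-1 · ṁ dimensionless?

Balance the L exponent: (2)·n from A, plus −(0) + 2·(2) − (0) + (0) = 4 from the rest, must sum to zero.
2n + 4 = 0, so n = -2.

-2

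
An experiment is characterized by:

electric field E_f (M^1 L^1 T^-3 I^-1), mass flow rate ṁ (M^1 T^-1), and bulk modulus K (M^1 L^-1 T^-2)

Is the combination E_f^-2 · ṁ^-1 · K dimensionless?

no

Sum the exponent of each base dimension across the product:
  M: −2·[E_f]_M − [ṁ]_M + [K]_M = −2·(1) − (1) + (1) = -2
  L: −2·[E_f]_L − [ṁ]_L + [K]_L = −2·(1) − (0) + (-1) = -3
  T: −2·[E_f]_T − [ṁ]_T + [K]_T = −2·(-3) − (-1) + (-2) = 5
  I: −2·[E_f]_I − [ṁ]_I + [K]_I = −2·(-1) − (0) + (0) = 2
Net dimensions [M⁻² L⁻³ T⁵ I²] ≠ [1] — not dimensionless.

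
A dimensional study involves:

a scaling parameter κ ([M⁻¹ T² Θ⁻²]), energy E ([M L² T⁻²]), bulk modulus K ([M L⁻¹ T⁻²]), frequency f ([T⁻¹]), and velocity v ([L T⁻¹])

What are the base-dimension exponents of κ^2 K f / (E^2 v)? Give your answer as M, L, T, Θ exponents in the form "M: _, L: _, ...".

Collect each base-dimension exponent across the product:
  M: 2·(-1) − 2·(1) + (1) + (0) − (0) = -3
  L: 2·(0) − 2·(2) + (-1) + (0) − (1) = -6
  T: 2·(2) − 2·(-2) + (-2) + (-1) − (-1) = 6
  Θ: 2·(-2) − 2·(0) + (0) + (0) − (0) = -4
So the dimensions are [M⁻³ L⁻⁶ T⁶ Θ⁻⁴].

M: -3, L: -6, T: 6, Θ: -4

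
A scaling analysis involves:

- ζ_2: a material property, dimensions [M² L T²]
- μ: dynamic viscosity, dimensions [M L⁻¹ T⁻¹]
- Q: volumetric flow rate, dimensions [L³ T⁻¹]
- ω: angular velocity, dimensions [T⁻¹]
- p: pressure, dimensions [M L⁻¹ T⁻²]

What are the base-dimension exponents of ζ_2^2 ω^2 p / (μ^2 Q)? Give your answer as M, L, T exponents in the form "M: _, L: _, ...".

M: 3, L: 0, T: 3

Collect each base-dimension exponent across the product:
  M: 2·(2) − 2·(1) − (0) + 2·(0) + (1) = 3
  L: 2·(1) − 2·(-1) − (3) + 2·(0) + (-1) = 0
  T: 2·(2) − 2·(-1) − (-1) + 2·(-1) + (-2) = 3
So the dimensions are [M³ T³].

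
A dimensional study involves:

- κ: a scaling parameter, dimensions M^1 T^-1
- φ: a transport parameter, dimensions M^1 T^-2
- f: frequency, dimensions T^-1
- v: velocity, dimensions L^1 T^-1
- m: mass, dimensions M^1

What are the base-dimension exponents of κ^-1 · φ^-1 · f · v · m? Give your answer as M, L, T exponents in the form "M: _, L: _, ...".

Collect each base-dimension exponent across the product:
  M: −(1) − (1) + (0) + (0) + (1) = -1
  L: −(0) − (0) + (0) + (1) + (0) = 1
  T: −(-1) − (-2) + (-1) + (-1) + (0) = 1
So the dimensions are [M⁻¹ L T].

M: -1, L: 1, T: 1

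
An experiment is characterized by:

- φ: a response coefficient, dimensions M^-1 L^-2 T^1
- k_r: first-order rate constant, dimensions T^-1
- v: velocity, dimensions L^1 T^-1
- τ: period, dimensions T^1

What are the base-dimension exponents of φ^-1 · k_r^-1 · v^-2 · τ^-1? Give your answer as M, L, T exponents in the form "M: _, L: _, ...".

M: 1, L: 0, T: 1

Collect each base-dimension exponent across the product:
  M: −(-1) − (0) − 2·(0) − (0) = 1
  L: −(-2) − (0) − 2·(1) − (0) = 0
  T: −(1) − (-1) − 2·(-1) − (1) = 1
So the dimensions are [M T].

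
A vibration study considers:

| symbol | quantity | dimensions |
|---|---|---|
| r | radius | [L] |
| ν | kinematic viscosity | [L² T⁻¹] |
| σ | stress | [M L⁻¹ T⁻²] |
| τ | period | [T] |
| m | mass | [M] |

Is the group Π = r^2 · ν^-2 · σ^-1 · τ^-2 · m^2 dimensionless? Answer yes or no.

no

Sum the exponent of each base dimension across the product:
  M: 2·[r]_M − 2·[ν]_M − [σ]_M − 2·[τ]_M + 2·[m]_M = 2·(0) − 2·(0) − (1) − 2·(0) + 2·(1) = 1
  L: 2·[r]_L − 2·[ν]_L − [σ]_L − 2·[τ]_L + 2·[m]_L = 2·(1) − 2·(2) − (-1) − 2·(0) + 2·(0) = -1
  T: 2·[r]_T − 2·[ν]_T − [σ]_T − 2·[τ]_T + 2·[m]_T = 2·(0) − 2·(-1) − (-2) − 2·(1) + 2·(0) = 2
Net dimensions [M L⁻¹ T²] ≠ [1] — not dimensionless.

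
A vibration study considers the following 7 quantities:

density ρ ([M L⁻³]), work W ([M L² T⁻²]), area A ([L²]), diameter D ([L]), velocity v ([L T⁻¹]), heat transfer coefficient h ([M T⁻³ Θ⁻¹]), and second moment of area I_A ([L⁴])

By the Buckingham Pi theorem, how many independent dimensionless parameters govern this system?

3

There are 7 variables and 4 base dimensions (M, L, T, Θ).
The dimension matrix has rank 4.
Independent dimensionless groups: 7 − 4 = 3.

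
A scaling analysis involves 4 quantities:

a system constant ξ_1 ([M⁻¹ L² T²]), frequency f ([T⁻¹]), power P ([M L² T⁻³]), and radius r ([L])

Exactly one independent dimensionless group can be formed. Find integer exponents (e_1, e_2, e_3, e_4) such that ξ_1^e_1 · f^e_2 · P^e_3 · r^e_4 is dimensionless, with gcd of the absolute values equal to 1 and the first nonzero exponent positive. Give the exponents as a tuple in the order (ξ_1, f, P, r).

M: e_1·(-1) + e_2·(0) + e_3·(1) + e_4·(0) = 0
L: e_1·(2) + e_2·(0) + e_3·(2) + e_4·(1) = 0
T: e_1·(2) + e_2·(-1) + e_3·(-3) + e_4·(0) = 0
Solving this homogeneous linear system for the smallest-integer solution (first nonzero entry positive) gives (1, -1, 1, -4).

(1, -1, 1, -4)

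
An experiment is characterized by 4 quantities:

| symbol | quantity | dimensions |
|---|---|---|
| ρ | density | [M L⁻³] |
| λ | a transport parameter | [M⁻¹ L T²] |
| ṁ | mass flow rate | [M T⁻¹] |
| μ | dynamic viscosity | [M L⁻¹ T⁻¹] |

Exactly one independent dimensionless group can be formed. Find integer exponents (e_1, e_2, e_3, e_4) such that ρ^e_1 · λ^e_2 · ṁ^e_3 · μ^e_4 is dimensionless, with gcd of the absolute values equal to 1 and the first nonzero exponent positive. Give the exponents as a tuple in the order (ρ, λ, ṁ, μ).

(1, -1, 2, -4)

M: e_1·(1) + e_2·(-1) + e_3·(1) + e_4·(1) = 0
L: e_1·(-3) + e_2·(1) + e_3·(0) + e_4·(-1) = 0
T: e_1·(0) + e_2·(2) + e_3·(-1) + e_4·(-1) = 0
Solving this homogeneous linear system for the smallest-integer solution (first nonzero entry positive) gives (1, -1, 2, -4).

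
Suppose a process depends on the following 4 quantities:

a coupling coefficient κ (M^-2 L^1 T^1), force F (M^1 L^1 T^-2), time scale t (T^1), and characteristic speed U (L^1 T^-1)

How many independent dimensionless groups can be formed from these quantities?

1

There are 4 variables and 3 base dimensions (M, L, T).
The dimension matrix has rank 3.
Independent dimensionless groups: 4 − 3 = 1.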